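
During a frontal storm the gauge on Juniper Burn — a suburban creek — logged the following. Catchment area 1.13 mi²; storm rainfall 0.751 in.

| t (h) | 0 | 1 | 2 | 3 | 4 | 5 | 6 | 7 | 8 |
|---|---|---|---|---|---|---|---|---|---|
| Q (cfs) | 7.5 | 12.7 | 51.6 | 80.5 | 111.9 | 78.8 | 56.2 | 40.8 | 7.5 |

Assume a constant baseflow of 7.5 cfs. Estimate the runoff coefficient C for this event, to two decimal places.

C ≈ 0.69

ΣQ_DR = 380.0 cfs; V = ΣQ_DR·Δt = 1.368 × 10^6 ft³.
Runoff depth d = V / A = 0.5211 in.
C = d / P = 0.5211 / 0.751 = 0.69.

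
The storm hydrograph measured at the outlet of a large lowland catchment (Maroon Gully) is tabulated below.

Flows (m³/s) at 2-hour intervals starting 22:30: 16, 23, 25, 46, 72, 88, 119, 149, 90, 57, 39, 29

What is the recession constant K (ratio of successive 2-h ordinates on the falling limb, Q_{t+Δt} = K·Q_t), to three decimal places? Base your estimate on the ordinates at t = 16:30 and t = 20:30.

K ≈ 0.713

Using the recession-limb readings at t = 16:30 and t = 20:30: Q falls from 57 to 29 m³/s over 2 intervals.
K = (Q₂/Q₁)^(1/2) = (29/57)^(1/2) = 0.713.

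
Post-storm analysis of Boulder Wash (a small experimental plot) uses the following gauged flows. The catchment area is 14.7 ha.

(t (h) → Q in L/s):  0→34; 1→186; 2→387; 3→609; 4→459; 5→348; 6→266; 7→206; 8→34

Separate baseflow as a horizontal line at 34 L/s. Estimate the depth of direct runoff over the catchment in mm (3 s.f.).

d ≈ 54.4 mm

Direct runoff: 0.0, 152.0, 353.0, 575.0, 425.0, 314.0, 232.0, 172.0, 0.0 L/s; ΣQ_DR = 2223 L/s.
V = ΣQ_DR · Δt = 2223 × 3600 s = 8.003 × 10^6 L.
Over A = 14.7 ha, depth = V / A = 54.4 mm.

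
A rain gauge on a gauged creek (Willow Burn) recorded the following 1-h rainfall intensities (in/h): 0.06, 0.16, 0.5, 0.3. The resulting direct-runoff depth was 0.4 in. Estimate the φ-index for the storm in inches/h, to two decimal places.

φ ≈ 0.20 in/h

Only the 2 blocks with intensity above φ contribute runoff: 0.5, 0.3 in/h.
Σ(I−φ)·Δt = d  ⇒  (0.5+0.3 − 2φ)·1 = 0.4
φ = (0.8000 − 0.4/1) / 2 = 0.20 in/h.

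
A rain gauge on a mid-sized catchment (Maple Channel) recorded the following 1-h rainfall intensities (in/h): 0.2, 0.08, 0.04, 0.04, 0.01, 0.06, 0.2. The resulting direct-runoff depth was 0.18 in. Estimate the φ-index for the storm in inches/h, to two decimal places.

Only the 2 blocks with intensity above φ contribute runoff: 0.2, 0.2 in/h.
Σ(I−φ)·Δt = d  ⇒  (0.2+0.2 − 2φ)·1 = 0.18
φ = (0.4000 − 0.18/1) / 2 = 0.11 in/h.

φ ≈ 0.11 in/h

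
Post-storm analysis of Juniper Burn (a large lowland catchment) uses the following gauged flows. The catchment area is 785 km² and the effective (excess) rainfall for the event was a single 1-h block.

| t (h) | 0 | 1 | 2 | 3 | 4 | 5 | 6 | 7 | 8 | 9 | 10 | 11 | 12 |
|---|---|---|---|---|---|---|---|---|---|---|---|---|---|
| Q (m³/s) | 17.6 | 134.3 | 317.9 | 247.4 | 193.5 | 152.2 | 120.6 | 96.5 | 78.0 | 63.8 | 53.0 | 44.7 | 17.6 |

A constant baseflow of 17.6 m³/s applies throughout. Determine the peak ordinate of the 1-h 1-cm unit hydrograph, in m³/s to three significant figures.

Direct runoff: 0.0, 116.7, 300.3, 229.8, 175.9, 134.6, 103.0, 78.9, 60.4, 46.2, 35.4, 27.1, 0.0 m³/s; ΣQ_DR = 1308 m³/s, peak = 300.3 m³/s.
Runoff depth d = ΣQ_DR·Δt / A = 1308 × 3600 / (785 km²) = 6.000 mm.
The 1-cm UH is the DRH scaled by (10 mm)/d, so U_p = 300.3 × 10/6.000 = 501 m³/s.

U_p ≈ 501 m³/s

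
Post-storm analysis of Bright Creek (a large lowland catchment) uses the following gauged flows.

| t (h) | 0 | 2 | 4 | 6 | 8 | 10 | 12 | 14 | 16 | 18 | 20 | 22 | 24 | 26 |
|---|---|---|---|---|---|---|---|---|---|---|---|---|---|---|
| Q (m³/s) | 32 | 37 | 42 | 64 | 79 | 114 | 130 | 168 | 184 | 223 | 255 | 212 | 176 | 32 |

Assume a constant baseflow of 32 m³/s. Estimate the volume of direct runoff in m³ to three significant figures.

V ≈ 9.36 × 10^6 m³

Direct-runoff ordinates (Q − Q_b): 0.0, 5.0, 10.0, 32.0, 47.0, 82.0, 98.0, 136.0, 152.0, 191.0, 223.0, 180.0, 144.0, 0.0 m³/s.
ΣQ_DR = 1300 m³/s.
With Δt = 2 h = 7200 s, V = ΣQ_DR · Δt = 1300 × 7200 = 9.36 × 10^6 m³.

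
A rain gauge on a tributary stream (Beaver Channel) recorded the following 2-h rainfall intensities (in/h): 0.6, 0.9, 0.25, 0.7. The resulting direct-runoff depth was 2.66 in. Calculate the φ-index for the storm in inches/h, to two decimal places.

Only the 3 blocks with intensity above φ contribute runoff: 0.6, 0.9, 0.7 in/h.
Σ(I−φ)·Δt = d  ⇒  (0.6+0.9+0.7 − 3φ)·2 = 2.66
φ = (2.200 − 2.66/2) / 3 = 0.29 in/h.

φ ≈ 0.29 in/h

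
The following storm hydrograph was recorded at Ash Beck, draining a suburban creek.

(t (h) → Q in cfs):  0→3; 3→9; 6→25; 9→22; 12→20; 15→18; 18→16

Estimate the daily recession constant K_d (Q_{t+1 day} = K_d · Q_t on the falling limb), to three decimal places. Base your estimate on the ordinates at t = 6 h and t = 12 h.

Between t = 6 h and t = 12 h the flow falls from 25 to 20 cfs over 2×3 h = 6 h.
Per-interval ratio K = (20/25)^(1/2) = 0.8944; K_d = K^(24/3) = 0.410.

K_d ≈ 0.410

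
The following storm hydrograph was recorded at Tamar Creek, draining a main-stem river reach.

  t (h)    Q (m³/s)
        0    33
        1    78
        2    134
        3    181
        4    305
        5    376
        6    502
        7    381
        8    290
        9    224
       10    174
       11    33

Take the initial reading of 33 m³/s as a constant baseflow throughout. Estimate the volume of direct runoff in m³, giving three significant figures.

V ≈ 8.33 × 10^6 m³

Direct-runoff ordinates (Q − Q_b): 0.0, 45.0, 101.0, 148.0, 272.0, 343.0, 469.0, 348.0, 257.0, 191.0, 141.0, 0.0 m³/s.
ΣQ_DR = 2315 m³/s.
With Δt = 1 h = 3600 s, V = ΣQ_DR · Δt = 2315 × 3600 = 8.33 × 10^6 m³.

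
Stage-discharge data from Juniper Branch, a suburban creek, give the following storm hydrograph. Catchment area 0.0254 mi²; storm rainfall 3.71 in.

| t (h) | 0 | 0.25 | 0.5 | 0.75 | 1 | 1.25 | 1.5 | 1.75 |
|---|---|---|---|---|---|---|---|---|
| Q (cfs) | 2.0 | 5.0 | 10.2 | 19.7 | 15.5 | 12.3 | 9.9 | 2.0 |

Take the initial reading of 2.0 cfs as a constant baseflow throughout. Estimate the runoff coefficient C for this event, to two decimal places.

C ≈ 0.25

ΣQ_DR = 60.60 cfs; V = ΣQ_DR·Δt = 54540 ft³.
Runoff depth d = V / A = 0.9243 in.
C = d / P = 0.9243 / 3.71 = 0.25.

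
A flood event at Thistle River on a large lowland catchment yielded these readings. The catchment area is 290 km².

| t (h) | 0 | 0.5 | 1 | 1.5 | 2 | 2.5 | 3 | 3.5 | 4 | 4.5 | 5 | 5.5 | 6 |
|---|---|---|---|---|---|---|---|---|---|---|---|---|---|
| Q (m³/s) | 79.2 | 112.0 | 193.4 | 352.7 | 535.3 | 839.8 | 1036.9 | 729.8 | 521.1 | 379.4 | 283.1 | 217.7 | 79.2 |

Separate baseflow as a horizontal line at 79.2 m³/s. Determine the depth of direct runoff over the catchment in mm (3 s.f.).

Direct runoff: 0.0, 32.8, 114.2, 273.5, 456.1, 760.6, 957.7, 650.6, 441.9, 300.2, 203.9, 138.5, 0.0 m³/s; ΣQ_DR = 4330 m³/s.
V = ΣQ_DR · Δt = 4330 × 1800 s = 7.794 × 10^6 m³.
Over A = 290 km², depth = V / A = 26.9 mm.

d ≈ 26.9 mm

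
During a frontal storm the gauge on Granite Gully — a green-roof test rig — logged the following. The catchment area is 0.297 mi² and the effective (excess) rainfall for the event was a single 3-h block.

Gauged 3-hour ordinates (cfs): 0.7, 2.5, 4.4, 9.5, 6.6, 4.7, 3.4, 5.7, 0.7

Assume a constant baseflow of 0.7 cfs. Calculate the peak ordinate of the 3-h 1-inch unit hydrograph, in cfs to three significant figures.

Direct runoff: 0.0, 1.8, 3.7, 8.8, 5.9, 4.0, 2.7, 5.0, 0.0 cfs; ΣQ_DR = 31.90 cfs, peak = 8.8 cfs.
Runoff depth d = ΣQ_DR·Δt / A = 31.90 × 10800 / (0.297 mi²) = 0.4993 in.
The 1-inch UH is the DRH scaled by (1 in)/d, so U_p = 8.8 × 1/0.4993 = 17.6 cfs.

U_p ≈ 17.6 cfs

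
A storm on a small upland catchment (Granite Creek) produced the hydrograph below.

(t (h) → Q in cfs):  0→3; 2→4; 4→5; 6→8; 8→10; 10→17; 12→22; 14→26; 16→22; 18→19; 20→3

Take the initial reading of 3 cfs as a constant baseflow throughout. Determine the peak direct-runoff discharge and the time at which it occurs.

Q_p = 23.0 cfs at t = 14 h

Subtracting baseflow gives direct-runoff ordinates: 0.0, 1.0, 2.0, 5.0, 7.0, 14.0, 19.0, 23.0, 19.0, 16.0, 0.0 cfs.
The maximum is 23.0 cfs, occurring at the reading for t = 14 h.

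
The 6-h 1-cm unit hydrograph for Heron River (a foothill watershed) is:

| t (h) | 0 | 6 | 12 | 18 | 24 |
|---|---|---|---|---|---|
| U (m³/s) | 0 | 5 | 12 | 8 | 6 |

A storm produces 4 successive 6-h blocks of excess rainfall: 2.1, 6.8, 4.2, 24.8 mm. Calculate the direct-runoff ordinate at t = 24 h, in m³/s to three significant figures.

Q ≈ 24.1 m³/s

By discrete convolution, Q_j = Σ (P_i / 10 mm) · U_{j−i}.
At t = 24 h (j=4): Q = (2.1/10)·6 + (6.8/10)·8 + (4.2/10)·12 + (24.8/10)·5 = 24.1 m³/s.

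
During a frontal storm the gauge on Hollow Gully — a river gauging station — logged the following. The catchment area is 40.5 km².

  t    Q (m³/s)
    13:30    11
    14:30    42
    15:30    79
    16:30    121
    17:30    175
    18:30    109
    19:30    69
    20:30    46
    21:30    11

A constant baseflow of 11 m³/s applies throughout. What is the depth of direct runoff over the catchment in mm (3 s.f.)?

d ≈ 50.1 mm

Direct runoff: 0.0, 31.0, 68.0, 110.0, 164.0, 98.0, 58.0, 35.0, 0.0 m³/s; ΣQ_DR = 564.0 m³/s.
V = ΣQ_DR · Δt = 564.0 × 3600 s = 2.030 × 10^6 m³.
Over A = 40.5 km², depth = V / A = 50.1 mm.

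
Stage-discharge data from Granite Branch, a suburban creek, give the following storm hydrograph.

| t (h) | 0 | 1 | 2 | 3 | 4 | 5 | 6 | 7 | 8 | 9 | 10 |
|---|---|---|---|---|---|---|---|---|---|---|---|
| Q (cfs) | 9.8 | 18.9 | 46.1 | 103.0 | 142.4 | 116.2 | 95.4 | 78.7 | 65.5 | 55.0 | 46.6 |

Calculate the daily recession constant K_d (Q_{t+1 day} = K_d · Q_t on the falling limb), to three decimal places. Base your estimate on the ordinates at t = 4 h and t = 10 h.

Between t = 4 h and t = 10 h the flow falls from 142.4 to 46.6 cfs over 6×1 h = 6 h.
Per-interval ratio K = (46.6/142.4)^(1/6) = 0.8301; K_d = K^(24/1) = 0.011.

K_d ≈ 0.011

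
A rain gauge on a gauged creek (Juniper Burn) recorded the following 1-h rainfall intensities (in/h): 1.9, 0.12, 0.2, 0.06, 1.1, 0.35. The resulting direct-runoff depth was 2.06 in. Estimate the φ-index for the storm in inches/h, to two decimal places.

Only the 2 blocks with intensity above φ contribute runoff: 1.9, 1.1 in/h.
Σ(I−φ)·Δt = d  ⇒  (1.9+1.1 − 2φ)·1 = 2.06
φ = (3.000 − 2.06/1) / 2 = 0.47 in/h.

φ ≈ 0.47 in/h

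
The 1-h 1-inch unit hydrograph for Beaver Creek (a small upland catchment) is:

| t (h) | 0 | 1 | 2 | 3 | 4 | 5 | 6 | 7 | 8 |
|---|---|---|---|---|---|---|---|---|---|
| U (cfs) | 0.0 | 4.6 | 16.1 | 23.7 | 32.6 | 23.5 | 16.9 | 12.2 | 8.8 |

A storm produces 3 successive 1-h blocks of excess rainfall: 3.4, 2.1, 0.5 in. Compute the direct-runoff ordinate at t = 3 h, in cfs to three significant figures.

Q ≈ 117 cfs

By discrete convolution, Q_j = Σ (P_i / 1 in) · U_{j−i}.
At t = 3 h (j=3): Q = (3.4/1)·23.7 + (2.1/1)·16.1 + (0.5/1)·4.6 = 117 cfs.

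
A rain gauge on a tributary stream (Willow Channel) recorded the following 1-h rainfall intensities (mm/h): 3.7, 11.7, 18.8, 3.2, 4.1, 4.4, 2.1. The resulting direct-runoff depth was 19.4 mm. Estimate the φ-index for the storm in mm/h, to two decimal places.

φ ≈ 5.55 mm/h

Only the 2 blocks with intensity above φ contribute runoff: 11.7, 18.8 mm/h.
Σ(I−φ)·Δt = d  ⇒  (11.7+18.8 − 2φ)·1 = 19.4
φ = (30.50 − 19.4/1) / 2 = 5.55 mm/h.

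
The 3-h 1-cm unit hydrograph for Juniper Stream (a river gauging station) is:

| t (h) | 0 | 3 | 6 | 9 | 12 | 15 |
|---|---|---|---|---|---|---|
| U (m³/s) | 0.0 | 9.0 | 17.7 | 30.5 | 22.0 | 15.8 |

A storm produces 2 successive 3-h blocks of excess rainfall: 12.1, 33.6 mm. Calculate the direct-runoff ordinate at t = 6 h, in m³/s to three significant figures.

Q ≈ 51.7 m³/s

By discrete convolution, Q_j = Σ (P_i / 10 mm) · U_{j−i}.
At t = 6 h (j=2): Q = (12.1/10)·17.7 + (33.6/10)·9.0 = 51.7 m³/s.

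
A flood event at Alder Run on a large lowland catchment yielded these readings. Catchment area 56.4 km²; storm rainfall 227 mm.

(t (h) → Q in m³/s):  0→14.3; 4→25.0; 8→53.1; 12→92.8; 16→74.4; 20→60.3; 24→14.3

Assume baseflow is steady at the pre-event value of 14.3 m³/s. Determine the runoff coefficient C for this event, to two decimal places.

C ≈ 0.26

ΣQ_DR = 234.1 m³/s; V = ΣQ_DR·Δt = 3.371 × 10^6 m³.
Runoff depth d = V / A = 59.77 mm.
C = d / P = 59.77 / 227 = 0.26.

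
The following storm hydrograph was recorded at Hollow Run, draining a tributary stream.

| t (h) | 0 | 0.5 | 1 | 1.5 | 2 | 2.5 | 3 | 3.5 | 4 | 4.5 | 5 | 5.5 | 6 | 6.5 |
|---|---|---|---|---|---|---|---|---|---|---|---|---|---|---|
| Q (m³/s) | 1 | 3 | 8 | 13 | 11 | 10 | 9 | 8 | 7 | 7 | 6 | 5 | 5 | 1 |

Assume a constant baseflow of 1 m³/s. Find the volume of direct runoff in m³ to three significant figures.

Direct-runoff ordinates (Q − Q_b): 0.0, 2.0, 7.0, 12.0, 10.0, 9.0, 8.0, 7.0, 6.0, 6.0, 5.0, 4.0, 4.0, 0.0 m³/s.
ΣQ_DR = 80.00 m³/s.
With Δt = 0.5 h = 1800 s, V = ΣQ_DR · Δt = 80.00 × 1800 = 1.44 × 10^5 m³.

V ≈ 1.44 × 10^5 m³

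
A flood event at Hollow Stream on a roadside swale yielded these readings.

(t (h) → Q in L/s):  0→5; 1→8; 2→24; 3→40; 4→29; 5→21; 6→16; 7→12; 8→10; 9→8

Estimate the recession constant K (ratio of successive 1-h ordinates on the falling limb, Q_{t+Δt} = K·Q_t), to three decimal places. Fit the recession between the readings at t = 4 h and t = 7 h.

K ≈ 0.745

Using the recession-limb readings at t = 4 h and t = 7 h: Q falls from 29 to 12 L/s over 3 intervals.
K = (Q₂/Q₁)^(1/3) = (12/29)^(1/3) = 0.745.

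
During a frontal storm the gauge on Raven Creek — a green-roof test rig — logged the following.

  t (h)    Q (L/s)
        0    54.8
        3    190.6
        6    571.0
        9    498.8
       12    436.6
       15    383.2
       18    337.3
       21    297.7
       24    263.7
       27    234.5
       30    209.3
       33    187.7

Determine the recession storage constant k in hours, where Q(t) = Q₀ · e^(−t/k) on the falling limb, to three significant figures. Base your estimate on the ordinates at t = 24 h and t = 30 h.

k ≈ 26.0 h

On the falling limb, Q drops from 263.7 to 209.3 L/s between t = 24 h and t = 30 h (Δt = 6 h).
k = −Δt / ln(Q₂/Q₁) = −6 / ln(209.3/263.7) = 26.0 h.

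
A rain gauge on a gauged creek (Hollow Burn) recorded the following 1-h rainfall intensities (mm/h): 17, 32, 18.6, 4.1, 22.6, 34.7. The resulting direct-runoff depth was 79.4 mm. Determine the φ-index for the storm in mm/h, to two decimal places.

φ ≈ 9.10 mm/h

Only the 5 blocks with intensity above φ contribute runoff: 17, 32, 18.6, 22.6, 34.7 mm/h.
Σ(I−φ)·Δt = d  ⇒  (17+32+18.6+22.6+34.7 − 5φ)·1 = 79.4
φ = (124.9 − 79.4/1) / 5 = 9.10 mm/h.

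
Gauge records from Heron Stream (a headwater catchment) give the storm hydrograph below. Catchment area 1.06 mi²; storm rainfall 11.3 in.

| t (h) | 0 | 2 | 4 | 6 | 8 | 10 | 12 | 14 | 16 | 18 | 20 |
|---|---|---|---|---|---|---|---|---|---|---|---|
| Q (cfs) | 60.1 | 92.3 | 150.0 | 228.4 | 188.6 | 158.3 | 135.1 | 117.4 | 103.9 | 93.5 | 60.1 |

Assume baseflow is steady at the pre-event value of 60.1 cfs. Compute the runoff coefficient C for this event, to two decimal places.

ΣQ_DR = 726.6 cfs; V = ΣQ_DR·Δt = 5.232 × 10^6 ft³.
Runoff depth d = V / A = 2.124 in.
C = d / P = 2.124 / 11.3 = 0.19.

C ≈ 0.19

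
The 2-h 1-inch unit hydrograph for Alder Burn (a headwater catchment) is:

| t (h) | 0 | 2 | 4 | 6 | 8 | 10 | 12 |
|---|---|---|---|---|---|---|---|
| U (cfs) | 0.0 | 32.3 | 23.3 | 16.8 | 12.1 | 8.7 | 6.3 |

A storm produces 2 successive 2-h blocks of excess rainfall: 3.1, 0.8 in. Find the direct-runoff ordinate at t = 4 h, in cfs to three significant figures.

By discrete convolution, Q_j = Σ (P_i / 1 in) · U_{j−i}.
At t = 4 h (j=2): Q = (3.1/1)·23.3 + (0.8/1)·32.3 = 98.1 cfs.

Q ≈ 98.1 cfs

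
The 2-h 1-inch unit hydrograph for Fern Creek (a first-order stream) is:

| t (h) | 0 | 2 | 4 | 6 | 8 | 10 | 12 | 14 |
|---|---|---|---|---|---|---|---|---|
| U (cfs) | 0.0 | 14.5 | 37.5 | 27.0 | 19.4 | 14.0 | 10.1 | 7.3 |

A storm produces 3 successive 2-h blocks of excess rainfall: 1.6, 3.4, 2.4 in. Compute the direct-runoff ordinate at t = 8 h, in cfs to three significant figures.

By discrete convolution, Q_j = Σ (P_i / 1 in) · U_{j−i}.
At t = 8 h (j=4): Q = (1.6/1)·19.4 + (3.4/1)·27.0 + (2.4/1)·37.5 = 213 cfs.

Q ≈ 213 cfs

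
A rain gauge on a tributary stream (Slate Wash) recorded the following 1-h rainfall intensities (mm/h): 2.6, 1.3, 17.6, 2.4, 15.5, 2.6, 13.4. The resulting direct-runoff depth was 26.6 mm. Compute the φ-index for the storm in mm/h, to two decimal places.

Only the 3 blocks with intensity above φ contribute runoff: 17.6, 15.5, 13.4 mm/h.
Σ(I−φ)·Δt = d  ⇒  (17.6+15.5+13.4 − 3φ)·1 = 26.6
φ = (46.50 − 26.6/1) / 3 = 6.63 mm/h.

φ ≈ 6.63 mm/h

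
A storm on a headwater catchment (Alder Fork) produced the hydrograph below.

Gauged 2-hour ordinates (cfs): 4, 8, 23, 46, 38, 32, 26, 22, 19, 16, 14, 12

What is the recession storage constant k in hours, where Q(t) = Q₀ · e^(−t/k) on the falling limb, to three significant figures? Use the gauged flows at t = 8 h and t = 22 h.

k ≈ 12.1 h

On the falling limb, Q drops from 38 to 12 cfs between t = 8 h and t = 22 h (Δt = 14 h).
k = −Δt / ln(Q₂/Q₁) = −14 / ln(12/38) = 12.1 h.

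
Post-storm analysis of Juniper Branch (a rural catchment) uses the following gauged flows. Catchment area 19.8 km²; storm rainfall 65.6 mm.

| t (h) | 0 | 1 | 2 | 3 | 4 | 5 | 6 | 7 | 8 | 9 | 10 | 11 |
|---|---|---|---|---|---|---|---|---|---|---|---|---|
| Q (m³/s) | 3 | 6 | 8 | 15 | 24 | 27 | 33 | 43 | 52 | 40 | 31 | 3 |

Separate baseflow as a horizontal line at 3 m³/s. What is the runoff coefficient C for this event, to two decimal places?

C ≈ 0.69

ΣQ_DR = 249.0 m³/s; V = ΣQ_DR·Δt = 8.964 × 10^5 m³.
Runoff depth d = V / A = 45.27 mm.
C = d / P = 45.27 / 65.6 = 0.69.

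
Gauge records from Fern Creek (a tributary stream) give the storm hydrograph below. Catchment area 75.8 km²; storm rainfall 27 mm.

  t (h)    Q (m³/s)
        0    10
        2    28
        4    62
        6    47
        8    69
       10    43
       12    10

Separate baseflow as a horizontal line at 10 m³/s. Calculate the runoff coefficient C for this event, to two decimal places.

C ≈ 0.70

ΣQ_DR = 199.0 m³/s; V = ΣQ_DR·Δt = 1.433 × 10^6 m³.
Runoff depth d = V / A = 18.90 mm.
C = d / P = 18.90 / 27 = 0.70.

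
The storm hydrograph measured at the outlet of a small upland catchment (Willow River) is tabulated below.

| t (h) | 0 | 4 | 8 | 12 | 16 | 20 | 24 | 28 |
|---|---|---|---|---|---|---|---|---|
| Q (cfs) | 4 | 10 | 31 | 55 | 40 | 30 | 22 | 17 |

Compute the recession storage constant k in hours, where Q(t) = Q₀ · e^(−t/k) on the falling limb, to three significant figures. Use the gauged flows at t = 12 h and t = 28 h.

k ≈ 13.6 h

On the falling limb, Q drops from 55 to 17 cfs between t = 12 h and t = 28 h (Δt = 16 h).
k = −Δt / ln(Q₂/Q₁) = −16 / ln(17/55) = 13.6 h.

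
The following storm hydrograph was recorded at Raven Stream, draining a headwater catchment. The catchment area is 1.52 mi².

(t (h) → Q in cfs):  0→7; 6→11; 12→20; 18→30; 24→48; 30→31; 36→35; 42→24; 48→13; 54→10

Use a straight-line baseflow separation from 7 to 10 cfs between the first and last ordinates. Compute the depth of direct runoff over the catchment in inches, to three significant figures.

d ≈ 0.881 in

Direct runoff: 0.00, 3.67, 12.33, 22.00, 39.67, 22.33, 26.00, 14.67, 3.33, 0.00 cfs; ΣQ_DR = 144.0 cfs.
V = ΣQ_DR · Δt = 144.0 × 21600 s = 3.110 × 10^6 ft³.
Over A = 1.52 mi², depth = V / A = 0.881 in.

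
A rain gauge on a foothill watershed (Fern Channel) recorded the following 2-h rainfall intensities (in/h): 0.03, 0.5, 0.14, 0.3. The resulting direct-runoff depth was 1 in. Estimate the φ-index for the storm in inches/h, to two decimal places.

φ ≈ 0.15 in/h

Only the 2 blocks with intensity above φ contribute runoff: 0.5, 0.3 in/h.
Σ(I−φ)·Δt = d  ⇒  (0.5+0.3 − 2φ)·2 = 1
φ = (0.8000 − 1/2) / 2 = 0.15 in/h.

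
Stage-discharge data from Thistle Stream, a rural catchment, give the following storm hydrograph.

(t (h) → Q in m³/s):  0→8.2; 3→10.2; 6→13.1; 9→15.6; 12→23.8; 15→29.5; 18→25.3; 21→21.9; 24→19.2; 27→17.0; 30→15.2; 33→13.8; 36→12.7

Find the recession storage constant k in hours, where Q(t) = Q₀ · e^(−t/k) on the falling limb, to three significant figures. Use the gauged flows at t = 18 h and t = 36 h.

k ≈ 26.1 h

On the falling limb, Q drops from 25.3 to 12.7 m³/s between t = 18 h and t = 36 h (Δt = 18 h).
k = −Δt / ln(Q₂/Q₁) = −18 / ln(12.7/25.3) = 26.1 h.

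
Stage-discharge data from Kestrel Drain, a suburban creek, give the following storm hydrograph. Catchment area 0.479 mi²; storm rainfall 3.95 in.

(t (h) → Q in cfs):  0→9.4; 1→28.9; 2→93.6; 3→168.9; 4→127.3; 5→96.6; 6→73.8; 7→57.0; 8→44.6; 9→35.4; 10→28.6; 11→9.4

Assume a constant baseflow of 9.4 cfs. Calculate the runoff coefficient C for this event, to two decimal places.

C ≈ 0.54

ΣQ_DR = 660.7 cfs; V = ΣQ_DR·Δt = 2.379 × 10^6 ft³.
Runoff depth d = V / A = 2.137 in.
C = d / P = 2.137 / 3.95 = 0.54.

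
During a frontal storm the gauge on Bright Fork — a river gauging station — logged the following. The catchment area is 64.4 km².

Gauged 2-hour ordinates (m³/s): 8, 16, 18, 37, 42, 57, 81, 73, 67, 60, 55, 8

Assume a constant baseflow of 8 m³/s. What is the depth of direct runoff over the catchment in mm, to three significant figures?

d ≈ 47.6 mm

Direct runoff: 0.0, 8.0, 10.0, 29.0, 34.0, 49.0, 73.0, 65.0, 59.0, 52.0, 47.0, 0.0 m³/s; ΣQ_DR = 426.0 m³/s.
V = ΣQ_DR · Δt = 426.0 × 7200 s = 3.067 × 10^6 m³.
Over A = 64.4 km², depth = V / A = 47.6 mm.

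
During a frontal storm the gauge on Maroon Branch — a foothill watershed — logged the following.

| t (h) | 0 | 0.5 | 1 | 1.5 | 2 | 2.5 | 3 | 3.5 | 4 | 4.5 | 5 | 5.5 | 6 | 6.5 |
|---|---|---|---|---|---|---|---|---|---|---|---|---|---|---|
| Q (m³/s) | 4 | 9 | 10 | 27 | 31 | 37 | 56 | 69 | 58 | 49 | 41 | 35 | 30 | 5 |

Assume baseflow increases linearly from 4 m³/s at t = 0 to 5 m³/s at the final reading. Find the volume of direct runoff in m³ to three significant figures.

Direct-runoff ordinates (Q − Q_b): 0.00, 4.92, 5.85, 22.77, 26.69, 32.62, 51.54, 64.46, 53.38, 44.31, 36.23, 30.15, 25.08, 0.00 m³/s.
ΣQ_DR = 398.0 m³/s.
With Δt = 0.5 h = 1800 s, V = ΣQ_DR · Δt = 398.0 × 1800 = 7.16 × 10^5 m³.

V ≈ 7.16 × 10^5 m³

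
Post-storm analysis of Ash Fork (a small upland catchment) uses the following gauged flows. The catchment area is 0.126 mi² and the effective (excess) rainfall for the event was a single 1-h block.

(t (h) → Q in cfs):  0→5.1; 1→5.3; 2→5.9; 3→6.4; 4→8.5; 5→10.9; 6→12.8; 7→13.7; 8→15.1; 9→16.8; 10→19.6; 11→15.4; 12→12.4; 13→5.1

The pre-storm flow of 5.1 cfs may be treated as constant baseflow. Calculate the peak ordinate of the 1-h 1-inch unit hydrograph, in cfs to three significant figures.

Direct runoff: 0.0, 0.2, 0.8, 1.3, 3.4, 5.8, 7.7, 8.6, 10.0, 11.7, 14.5, 10.3, 7.3, 0.0 cfs; ΣQ_DR = 81.60 cfs, peak = 14.5 cfs.
Runoff depth d = ΣQ_DR·Δt / A = 81.60 × 3600 / (0.126 mi²) = 1.004 in.
The 1-inch UH is the DRH scaled by (1 in)/d, so U_p = 14.5 × 1/1.004 = 14.4 cfs.

U_p ≈ 14.4 cfs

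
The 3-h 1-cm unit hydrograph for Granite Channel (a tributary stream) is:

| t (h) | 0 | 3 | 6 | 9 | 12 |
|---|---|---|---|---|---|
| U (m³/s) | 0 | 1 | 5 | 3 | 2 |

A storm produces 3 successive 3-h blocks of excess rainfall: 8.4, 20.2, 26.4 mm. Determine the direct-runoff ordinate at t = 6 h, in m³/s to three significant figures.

By discrete convolution, Q_j = Σ (P_i / 10 mm) · U_{j−i}.
At t = 6 h (j=2): Q = (8.4/10)·5 + (20.2/10)·1 + (26.4/10)·0 = 6.22 m³/s.

Q ≈ 6.22 m³/s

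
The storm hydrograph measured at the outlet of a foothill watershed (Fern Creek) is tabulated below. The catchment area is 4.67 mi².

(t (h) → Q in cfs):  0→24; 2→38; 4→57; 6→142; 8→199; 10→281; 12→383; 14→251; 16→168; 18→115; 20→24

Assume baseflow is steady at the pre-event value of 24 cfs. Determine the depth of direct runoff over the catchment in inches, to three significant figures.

Direct runoff: 0.0, 14.0, 33.0, 118.0, 175.0, 257.0, 359.0, 227.0, 144.0, 91.0, 0.0 cfs; ΣQ_DR = 1418 cfs.
V = ΣQ_DR · Δt = 1418 × 7200 s = 1.021 × 10^7 ft³.
Over A = 4.67 mi², depth = V / A = 0.941 in.

d ≈ 0.941 in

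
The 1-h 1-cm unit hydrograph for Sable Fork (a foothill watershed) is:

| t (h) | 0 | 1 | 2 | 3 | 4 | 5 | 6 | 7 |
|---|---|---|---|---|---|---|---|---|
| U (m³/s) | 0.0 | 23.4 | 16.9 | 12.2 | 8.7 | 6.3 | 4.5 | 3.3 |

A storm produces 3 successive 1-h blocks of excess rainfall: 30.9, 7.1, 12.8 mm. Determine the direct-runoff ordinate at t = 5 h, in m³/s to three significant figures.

By discrete convolution, Q_j = Σ (P_i / 10 mm) · U_{j−i}.
At t = 5 h (j=5): Q = (30.9/10)·6.3 + (7.1/10)·8.7 + (12.8/10)·12.2 = 41.3 m³/s.

Q ≈ 41.3 m³/s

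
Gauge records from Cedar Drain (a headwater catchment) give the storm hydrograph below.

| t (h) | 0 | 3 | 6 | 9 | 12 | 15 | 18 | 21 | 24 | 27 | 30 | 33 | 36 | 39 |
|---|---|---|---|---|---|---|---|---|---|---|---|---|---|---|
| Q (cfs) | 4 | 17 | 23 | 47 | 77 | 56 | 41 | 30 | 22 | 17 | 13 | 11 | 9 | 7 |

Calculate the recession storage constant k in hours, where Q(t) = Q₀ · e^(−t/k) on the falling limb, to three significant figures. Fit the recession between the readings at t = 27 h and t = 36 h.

k ≈ 14.2 h

On the falling limb, Q drops from 17 to 9 cfs between t = 27 h and t = 36 h (Δt = 9 h).
k = −Δt / ln(Q₂/Q₁) = −9 / ln(9/17) = 14.2 h.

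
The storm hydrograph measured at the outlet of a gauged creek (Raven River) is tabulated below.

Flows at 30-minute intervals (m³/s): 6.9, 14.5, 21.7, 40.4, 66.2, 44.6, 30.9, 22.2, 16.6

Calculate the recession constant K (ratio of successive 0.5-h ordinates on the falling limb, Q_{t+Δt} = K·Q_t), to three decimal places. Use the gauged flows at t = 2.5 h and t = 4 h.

Using the recession-limb readings at t = 2.5 h and t = 4 h: Q falls from 44.6 to 16.6 m³/s over 3 intervals.
K = (Q₂/Q₁)^(1/3) = (16.6/44.6)^(1/3) = 0.719.

K ≈ 0.719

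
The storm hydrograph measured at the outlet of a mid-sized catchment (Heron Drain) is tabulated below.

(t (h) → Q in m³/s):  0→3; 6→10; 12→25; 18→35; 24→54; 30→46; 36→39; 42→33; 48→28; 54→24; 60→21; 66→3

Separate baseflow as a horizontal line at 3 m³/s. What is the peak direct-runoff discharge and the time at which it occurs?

Subtracting baseflow gives direct-runoff ordinates: 0.0, 7.0, 22.0, 32.0, 51.0, 43.0, 36.0, 30.0, 25.0, 21.0, 18.0, 0.0 m³/s.
The maximum is 51.0 m³/s, occurring at the reading for t = 24 h.

Q_p = 51.0 m³/s at t = 24 h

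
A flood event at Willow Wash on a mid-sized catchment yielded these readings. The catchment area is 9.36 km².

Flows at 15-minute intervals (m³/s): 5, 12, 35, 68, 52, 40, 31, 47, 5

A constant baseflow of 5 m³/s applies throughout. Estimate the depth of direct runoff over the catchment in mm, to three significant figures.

Direct runoff: 0.0, 7.0, 30.0, 63.0, 47.0, 35.0, 26.0, 42.0, 0.0 m³/s; ΣQ_DR = 250.0 m³/s.
V = ΣQ_DR · Δt = 250.0 × 900 s = 2.250 × 10^5 m³.
Over A = 9.36 km², depth = V / A = 24.0 mm.

d ≈ 24.0 mm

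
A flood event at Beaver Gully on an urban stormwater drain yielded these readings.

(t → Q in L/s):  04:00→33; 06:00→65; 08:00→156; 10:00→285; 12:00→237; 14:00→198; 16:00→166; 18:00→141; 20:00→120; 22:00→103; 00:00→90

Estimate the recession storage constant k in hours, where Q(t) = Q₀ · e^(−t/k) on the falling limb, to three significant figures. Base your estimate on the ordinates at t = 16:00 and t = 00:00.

k ≈ 13.1 h

On the falling limb, Q drops from 166 to 90 L/s between t = 16:00 and t = 00:00 (Δt = 8 h).
k = −Δt / ln(Q₂/Q₁) = −8 / ln(90/166) = 13.1 h.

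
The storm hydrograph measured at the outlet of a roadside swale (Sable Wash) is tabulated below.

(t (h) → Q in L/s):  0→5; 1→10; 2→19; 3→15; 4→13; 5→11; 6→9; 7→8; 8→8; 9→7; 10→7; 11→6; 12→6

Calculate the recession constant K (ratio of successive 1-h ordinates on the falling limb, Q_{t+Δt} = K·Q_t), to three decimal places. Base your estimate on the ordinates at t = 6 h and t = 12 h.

Using the recession-limb readings at t = 6 h and t = 12 h: Q falls from 9 to 6 L/s over 6 intervals.
K = (Q₂/Q₁)^(1/6) = (6/9)^(1/6) = 0.935.

K ≈ 0.935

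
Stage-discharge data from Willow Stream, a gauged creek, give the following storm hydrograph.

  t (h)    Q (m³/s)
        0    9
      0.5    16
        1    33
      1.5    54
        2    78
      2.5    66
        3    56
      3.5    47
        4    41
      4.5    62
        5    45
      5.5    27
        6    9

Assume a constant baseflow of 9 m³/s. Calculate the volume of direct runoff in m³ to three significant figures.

Direct-runoff ordinates (Q − Q_b): 0.0, 7.0, 24.0, 45.0, 69.0, 57.0, 47.0, 38.0, 32.0, 53.0, 36.0, 18.0, 0.0 m³/s.
ΣQ_DR = 426.0 m³/s.
With Δt = 0.5 h = 1800 s, V = ΣQ_DR · Δt = 426.0 × 1800 = 7.67 × 10^5 m³.

V ≈ 7.67 × 10^5 m³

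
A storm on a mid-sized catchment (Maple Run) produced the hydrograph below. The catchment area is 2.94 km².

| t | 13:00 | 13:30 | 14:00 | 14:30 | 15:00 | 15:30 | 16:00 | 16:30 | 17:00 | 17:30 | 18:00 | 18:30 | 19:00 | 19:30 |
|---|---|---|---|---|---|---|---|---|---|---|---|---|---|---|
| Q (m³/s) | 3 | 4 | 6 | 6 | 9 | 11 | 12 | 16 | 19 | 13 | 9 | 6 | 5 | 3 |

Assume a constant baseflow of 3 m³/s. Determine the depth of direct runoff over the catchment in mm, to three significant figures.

d ≈ 49.0 mm

Direct runoff: 0.0, 1.0, 3.0, 3.0, 6.0, 8.0, 9.0, 13.0, 16.0, 10.0, 6.0, 3.0, 2.0, 0.0 m³/s; ΣQ_DR = 80.00 m³/s.
V = ΣQ_DR · Δt = 80.00 × 1800 s = 1.440 × 10^5 m³.
Over A = 2.94 km², depth = V / A = 49.0 mm.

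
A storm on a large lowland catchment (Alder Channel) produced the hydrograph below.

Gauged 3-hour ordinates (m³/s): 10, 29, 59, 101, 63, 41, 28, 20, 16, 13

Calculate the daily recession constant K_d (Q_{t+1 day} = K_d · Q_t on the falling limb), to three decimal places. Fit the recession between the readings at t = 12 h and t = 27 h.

Between t = 12 h and t = 27 h the flow falls from 63 to 13 m³/s over 5×3 h = 15 h.
Per-interval ratio K = (13/63)^(1/5) = 0.7293; K_d = K^(24/3) = 0.080.

K_d ≈ 0.080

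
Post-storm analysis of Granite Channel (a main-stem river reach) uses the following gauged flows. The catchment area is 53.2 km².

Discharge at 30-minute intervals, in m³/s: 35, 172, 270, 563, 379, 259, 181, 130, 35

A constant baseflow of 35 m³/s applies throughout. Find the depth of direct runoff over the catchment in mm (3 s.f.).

Direct runoff: 0.0, 137.0, 235.0, 528.0, 344.0, 224.0, 146.0, 95.0, 0.0 m³/s; ΣQ_DR = 1709 m³/s.
V = ΣQ_DR · Δt = 1709 × 1800 s = 3.076 × 10^6 m³.
Over A = 53.2 km², depth = V / A = 57.8 mm.

d ≈ 57.8 mm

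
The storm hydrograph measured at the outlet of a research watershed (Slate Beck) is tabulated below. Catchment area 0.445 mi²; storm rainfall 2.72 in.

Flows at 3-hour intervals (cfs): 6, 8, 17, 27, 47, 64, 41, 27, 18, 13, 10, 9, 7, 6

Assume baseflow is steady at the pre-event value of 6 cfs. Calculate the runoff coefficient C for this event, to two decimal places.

C ≈ 0.83

ΣQ_DR = 216.0 cfs; V = ΣQ_DR·Δt = 2.333 × 10^6 ft³.
Runoff depth d = V / A = 2.256 in.
C = d / P = 2.256 / 2.72 = 0.83.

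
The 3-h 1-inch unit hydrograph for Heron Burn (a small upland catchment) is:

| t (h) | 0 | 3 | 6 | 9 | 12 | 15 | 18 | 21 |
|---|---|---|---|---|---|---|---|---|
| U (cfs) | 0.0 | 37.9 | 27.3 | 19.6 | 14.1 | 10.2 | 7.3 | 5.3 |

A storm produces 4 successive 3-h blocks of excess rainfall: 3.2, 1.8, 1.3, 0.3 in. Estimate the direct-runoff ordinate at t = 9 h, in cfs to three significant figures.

By discrete convolution, Q_j = Σ (P_i / 1 in) · U_{j−i}.
At t = 9 h (j=3): Q = (3.2/1)·19.6 + (1.8/1)·27.3 + (1.3/1)·37.9 + (0.3/1)·0.0 = 161 cfs.

Q ≈ 161 cfs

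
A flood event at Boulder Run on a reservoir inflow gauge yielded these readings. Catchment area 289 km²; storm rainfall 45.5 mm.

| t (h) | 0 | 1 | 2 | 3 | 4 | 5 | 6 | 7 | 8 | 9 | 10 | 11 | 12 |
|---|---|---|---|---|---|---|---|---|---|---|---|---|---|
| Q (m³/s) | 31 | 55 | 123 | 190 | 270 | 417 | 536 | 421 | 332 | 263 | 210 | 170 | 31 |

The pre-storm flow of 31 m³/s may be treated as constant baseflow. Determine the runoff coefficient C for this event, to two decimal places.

ΣQ_DR = 2646 m³/s; V = ΣQ_DR·Δt = 9.526 × 10^6 m³.
Runoff depth d = V / A = 32.96 mm.
C = d / P = 32.96 / 45.5 = 0.72.

C ≈ 0.72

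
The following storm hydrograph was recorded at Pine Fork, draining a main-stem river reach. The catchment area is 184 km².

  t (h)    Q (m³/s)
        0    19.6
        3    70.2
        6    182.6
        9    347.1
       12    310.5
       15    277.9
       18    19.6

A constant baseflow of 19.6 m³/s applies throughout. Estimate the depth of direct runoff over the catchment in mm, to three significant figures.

d ≈ 64.0 mm

Direct runoff: 0.0, 50.6, 163.0, 327.5, 290.9, 258.3, 0.0 m³/s; ΣQ_DR = 1090 m³/s.
V = ΣQ_DR · Δt = 1090 × 10800 s = 1.178 × 10^7 m³.
Over A = 184 km², depth = V / A = 64.0 mm.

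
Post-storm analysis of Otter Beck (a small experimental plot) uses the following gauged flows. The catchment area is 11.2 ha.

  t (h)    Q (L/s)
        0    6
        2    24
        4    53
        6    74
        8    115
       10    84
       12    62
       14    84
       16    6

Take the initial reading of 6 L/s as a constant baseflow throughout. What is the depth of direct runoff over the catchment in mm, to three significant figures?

Direct runoff: 0.0, 18.0, 47.0, 68.0, 109.0, 78.0, 56.0, 78.0, 0.0 L/s; ΣQ_DR = 454.0 L/s.
V = ΣQ_DR · Δt = 454.0 × 7200 s = 3.269 × 10^6 L.
Over A = 11.2 ha, depth = V / A = 29.2 mm.

d ≈ 29.2 mm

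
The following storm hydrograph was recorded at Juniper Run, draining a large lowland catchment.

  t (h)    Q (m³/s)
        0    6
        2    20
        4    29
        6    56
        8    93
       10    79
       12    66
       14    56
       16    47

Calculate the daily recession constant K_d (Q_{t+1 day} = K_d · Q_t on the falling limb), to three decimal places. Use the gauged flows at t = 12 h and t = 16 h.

Between t = 12 h and t = 16 h the flow falls from 66 to 47 m³/s over 2×2 h = 4 h.
Per-interval ratio K = (47/66)^(1/2) = 0.8439; K_d = K^(24/2) = 0.130.

K_d ≈ 0.130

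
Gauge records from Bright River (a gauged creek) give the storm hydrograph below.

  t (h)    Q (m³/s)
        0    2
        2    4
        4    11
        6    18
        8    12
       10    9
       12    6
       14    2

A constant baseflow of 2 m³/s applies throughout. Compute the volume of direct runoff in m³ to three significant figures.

Direct-runoff ordinates (Q − Q_b): 0.0, 2.0, 9.0, 16.0, 10.0, 7.0, 4.0, 0.0 m³/s.
ΣQ_DR = 48.00 m³/s.
With Δt = 2 h = 7200 s, V = ΣQ_DR · Δt = 48.00 × 7200 = 3.46 × 10^5 m³.

V ≈ 3.46 × 10^5 m³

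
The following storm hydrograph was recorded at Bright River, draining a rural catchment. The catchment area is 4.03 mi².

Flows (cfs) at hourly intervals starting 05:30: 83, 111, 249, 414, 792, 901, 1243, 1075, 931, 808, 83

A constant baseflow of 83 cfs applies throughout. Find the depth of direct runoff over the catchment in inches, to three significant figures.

d ≈ 2.22 in

Direct runoff: 0.0, 28.0, 166.0, 331.0, 709.0, 818.0, 1160.0, 992.0, 848.0, 725.0, 0.0 cfs; ΣQ_DR = 5777 cfs.
V = ΣQ_DR · Δt = 5777 × 3600 s = 2.080 × 10^7 ft³.
Over A = 4.03 mi², depth = V / A = 2.22 in.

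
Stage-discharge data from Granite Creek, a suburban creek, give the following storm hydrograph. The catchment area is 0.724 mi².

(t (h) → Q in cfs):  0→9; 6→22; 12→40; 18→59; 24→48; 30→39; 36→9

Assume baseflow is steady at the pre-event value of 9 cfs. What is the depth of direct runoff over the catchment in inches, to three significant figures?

Direct runoff: 0.0, 13.0, 31.0, 50.0, 39.0, 30.0, 0.0 cfs; ΣQ_DR = 163.0 cfs.
V = ΣQ_DR · Δt = 163.0 × 21600 s = 3.521 × 10^6 ft³.
Over A = 0.724 mi², depth = V / A = 2.09 in.

d ≈ 2.09 in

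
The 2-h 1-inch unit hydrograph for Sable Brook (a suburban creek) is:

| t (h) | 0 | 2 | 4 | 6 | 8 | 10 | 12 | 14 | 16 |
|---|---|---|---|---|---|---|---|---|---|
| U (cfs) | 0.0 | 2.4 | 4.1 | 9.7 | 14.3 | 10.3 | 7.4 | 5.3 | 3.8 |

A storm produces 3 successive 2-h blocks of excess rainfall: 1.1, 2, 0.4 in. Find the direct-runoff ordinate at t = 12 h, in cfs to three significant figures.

By discrete convolution, Q_j = Σ (P_i / 1 in) · U_{j−i}.
At t = 12 h (j=6): Q = (1.1/1)·7.4 + (2/1)·10.3 + (0.4/1)·14.3 = 34.5 cfs.

Q ≈ 34.5 cfs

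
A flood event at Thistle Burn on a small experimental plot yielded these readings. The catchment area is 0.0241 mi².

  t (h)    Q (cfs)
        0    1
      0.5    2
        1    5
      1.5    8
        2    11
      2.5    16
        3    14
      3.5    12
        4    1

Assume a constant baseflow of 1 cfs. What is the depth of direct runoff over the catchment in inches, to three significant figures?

Direct runoff: 0.0, 1.0, 4.0, 7.0, 10.0, 15.0, 13.0, 11.0, 0.0 cfs; ΣQ_DR = 61.00 cfs.
V = ΣQ_DR · Δt = 61.00 × 1800 s = 1.098 × 10^5 ft³.
Over A = 0.0241 mi², depth = V / A = 1.96 in.

d ≈ 1.96 in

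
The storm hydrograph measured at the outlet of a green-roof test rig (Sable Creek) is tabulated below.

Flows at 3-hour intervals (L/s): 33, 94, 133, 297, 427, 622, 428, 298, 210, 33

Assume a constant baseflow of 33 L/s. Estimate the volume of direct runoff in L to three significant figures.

Direct-runoff ordinates (Q − Q_b): 0.0, 61.0, 100.0, 264.0, 394.0, 589.0, 395.0, 265.0, 177.0, 0.0 L/s.
ΣQ_DR = 2245 L/s.
With Δt = 3 h = 10800 s, V = ΣQ_DR · Δt = 2245 × 10800 = 2.42 × 10^7 L.

V ≈ 2.42 × 10^7 L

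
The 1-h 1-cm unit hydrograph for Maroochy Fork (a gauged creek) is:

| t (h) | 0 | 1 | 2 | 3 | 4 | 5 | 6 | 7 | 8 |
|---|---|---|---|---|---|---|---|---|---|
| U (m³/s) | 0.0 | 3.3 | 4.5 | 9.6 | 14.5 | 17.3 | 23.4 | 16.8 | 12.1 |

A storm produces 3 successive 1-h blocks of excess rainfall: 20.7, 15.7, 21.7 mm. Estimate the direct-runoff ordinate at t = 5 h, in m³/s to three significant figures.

By discrete convolution, Q_j = Σ (P_i / 10 mm) · U_{j−i}.
At t = 5 h (j=5): Q = (20.7/10)·17.3 + (15.7/10)·14.5 + (21.7/10)·9.6 = 79.4 m³/s.

Q ≈ 79.4 m³/s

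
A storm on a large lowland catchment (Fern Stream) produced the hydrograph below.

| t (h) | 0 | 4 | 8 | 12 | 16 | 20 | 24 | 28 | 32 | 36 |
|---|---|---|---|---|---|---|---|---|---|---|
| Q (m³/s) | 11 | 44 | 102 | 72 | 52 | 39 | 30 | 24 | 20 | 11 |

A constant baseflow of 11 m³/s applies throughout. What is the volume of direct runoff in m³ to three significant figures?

Direct-runoff ordinates (Q − Q_b): 0.0, 33.0, 91.0, 61.0, 41.0, 28.0, 19.0, 13.0, 9.0, 0.0 m³/s.
ΣQ_DR = 295.0 m³/s.
With Δt = 4 h = 14400 s, V = ΣQ_DR · Δt = 295.0 × 14400 = 4.25 × 10^6 m³.

V ≈ 4.25 × 10^6 m³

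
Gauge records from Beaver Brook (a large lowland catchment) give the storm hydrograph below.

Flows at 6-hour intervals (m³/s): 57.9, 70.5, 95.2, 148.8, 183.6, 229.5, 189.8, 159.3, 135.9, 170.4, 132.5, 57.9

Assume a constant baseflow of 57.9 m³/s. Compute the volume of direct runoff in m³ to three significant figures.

Direct-runoff ordinates (Q − Q_b): 0.0, 12.6, 37.3, 90.9, 125.7, 171.6, 131.9, 101.4, 78.0, 112.5, 74.6, 0.0 m³/s.
ΣQ_DR = 936.5 m³/s.
With Δt = 6 h = 21600 s, V = ΣQ_DR · Δt = 936.5 × 21600 = 2.02 × 10^7 m³.

V ≈ 2.02 × 10^7 m³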